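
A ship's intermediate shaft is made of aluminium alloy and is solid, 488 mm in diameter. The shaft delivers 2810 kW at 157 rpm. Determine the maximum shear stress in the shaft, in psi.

1090 psi

ω = 2π·157/60 = 16.44 rad/s, so T = P/ω = 2810×10³ / 16.44 = 170900 N·m.
J = πd⁴/32 = π(0.488)⁴/32 = 5.568×10^-3 m⁴.
τ_max = T·r/J = 170900 × 0.244 / 5.568×10^-3 = 7.490×10^6 Pa.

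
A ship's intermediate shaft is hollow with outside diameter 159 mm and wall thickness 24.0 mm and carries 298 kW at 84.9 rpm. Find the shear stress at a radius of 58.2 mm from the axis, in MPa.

ω = 2π·84.9/60 = 8.891 rad/s, so T = P/ω = 298×10³ / 8.891 = 33520 N·m.
J = π(d_o⁴ − d_i⁴)/32 = π(0.159⁴ − 0.111⁴)/32 = 4.784×10^-5 m⁴.
Shear stress varies linearly with radius: τ = T·r/J = 33520 × 0.0582 / 4.784×10^-5 = 4.077×10^7 Pa.

40.8 MPa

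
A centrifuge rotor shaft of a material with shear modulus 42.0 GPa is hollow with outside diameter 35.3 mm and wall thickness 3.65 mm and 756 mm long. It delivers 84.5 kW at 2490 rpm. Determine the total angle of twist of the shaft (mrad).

63.3 mrad

ω = 2π·2490/60 = 260.8 rad/s, so T = P/ω = 84.5×10³ / 260.8 = 324.1 N·m.
J = π(d_o⁴ − d_i⁴)/32 = π(0.0353⁴ − 0.0280⁴)/32 = 9.210×10^-8 m⁴.
θ = T·L/(G·J) = 324.1 × 0.756 / (42.0×10⁹ × 9.210×10^-8) = 0.06334 rad.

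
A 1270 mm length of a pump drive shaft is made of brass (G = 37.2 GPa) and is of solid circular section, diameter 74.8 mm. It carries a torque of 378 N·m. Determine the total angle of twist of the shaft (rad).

0.00420 rad

J = πd⁴/32 = π(0.0748)⁴/32 = 3.073×10^-6 m⁴.
θ = T·L/(G·J) = 378.0 × 1.27 / (37.2×10⁹ × 3.073×10^-6) = 4.199×10^-3 rad.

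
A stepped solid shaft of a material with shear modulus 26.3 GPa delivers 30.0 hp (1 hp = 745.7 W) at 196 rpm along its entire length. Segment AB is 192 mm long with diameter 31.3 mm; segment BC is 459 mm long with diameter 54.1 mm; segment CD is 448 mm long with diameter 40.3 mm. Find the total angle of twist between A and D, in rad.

ω = 2π·196/60 = 20.53 rad/s, so T = P/ω = 30.0×745.7 / 20.53 = 1090 N·m.
J_AB = π(0.0313)⁴/32 = 9.42×10^-8 m⁴; J_BC = π(0.0541)⁴/32 = 8.41×10^-7 m⁴; J_CD = π(0.0403)⁴/32 = 2.59×10^-7 m⁴.
θ = (T/G)·Σ L_i/J_i = (1090/26.3×10⁹)·(0.192/9.42×10^-8 + 0.459/8.41×10^-7 + 0.448/2.59×10^-7) = 0.1788 rad.

0.179 rad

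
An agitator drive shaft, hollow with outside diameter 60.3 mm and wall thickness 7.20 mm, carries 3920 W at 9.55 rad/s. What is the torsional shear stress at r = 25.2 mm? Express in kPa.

ω = 9.55 rad/s, so T = P/ω = 3920 / 9.550 = 410.5 N·m.
J = π(d_o⁴ − d_i⁴)/32 = π(0.0603⁴ − 0.0459⁴)/32 = 8.622×10^-7 m⁴.
Shear stress varies linearly with radius: τ = T·r/J = 410.5 × 0.0252 / 8.622×10^-7 = 1.200×10^7 Pa.

12000 kPa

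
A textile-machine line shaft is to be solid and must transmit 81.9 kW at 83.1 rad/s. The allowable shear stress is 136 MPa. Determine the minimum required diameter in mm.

33.3 mm

ω = 83.1 rad/s, so T = P/ω = 81.9×10³ / 83.10 = 985.6 N·m.
For a solid shaft τ_max = 16T/(πd³), so d = (16T/(π τ_allow))^(1/3) = (16·985.6/(π·1.36×10^8))^(1/3) = 0.03329 m.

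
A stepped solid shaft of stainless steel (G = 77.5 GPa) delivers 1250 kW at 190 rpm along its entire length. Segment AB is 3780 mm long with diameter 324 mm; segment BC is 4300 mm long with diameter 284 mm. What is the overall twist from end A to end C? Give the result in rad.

ω = 2π·190/60 = 19.90 rad/s, so T = P/ω = 1250×10³ / 19.90 = 62820 N·m.
J_AB = π(0.324)⁴/32 = 1.08×10^-3 m⁴; J_BC = π(0.284)⁴/32 = 6.39×10^-4 m⁴.
θ = (T/G)·Σ L_i/J_i = (62820/77.5×10⁹)·(3.78/1.08×10^-3 + 4.30/6.39×10^-4) = 8.290×10^-3 rad.

0.00829 rad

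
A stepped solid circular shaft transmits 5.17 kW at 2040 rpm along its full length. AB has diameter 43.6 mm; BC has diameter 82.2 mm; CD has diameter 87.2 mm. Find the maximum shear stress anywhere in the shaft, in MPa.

ω = 2π·2040/60 = 213.6 rad/s, so T = P/ω = 5.17×10³ / 213.6 = 24.20 N·m.
Under the same torque, τ_max = 16T/(πd³) is largest where d is smallest — segment AB (d = 43.6 mm).
τ_max = 16·24.20/(π·(0.0436)³) = 1.487×10^6 Pa.

1.49 MPa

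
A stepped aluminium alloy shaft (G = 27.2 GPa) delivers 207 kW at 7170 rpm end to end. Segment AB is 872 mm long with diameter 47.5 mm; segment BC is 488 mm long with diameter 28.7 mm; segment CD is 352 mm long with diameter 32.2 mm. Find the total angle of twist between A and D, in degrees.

7.20°

ω = 2π·7170/60 = 750.8 rad/s, so T = P/ω = 207×10³ / 750.8 = 275.7 N·m.
J_AB = π(0.0475)⁴/32 = 5.00×10^-7 m⁴; J_BC = π(0.0287)⁴/32 = 6.66×10^-8 m⁴; J_CD = π(0.0322)⁴/32 = 1.06×10^-7 m⁴.
θ = (T/G)·Σ L_i/J_i = (275.7/27.2×10⁹)·(0.872/5.00×10^-7 + 0.488/6.66×10^-8 + 0.352/1.06×10^-7) = 0.1257 rad.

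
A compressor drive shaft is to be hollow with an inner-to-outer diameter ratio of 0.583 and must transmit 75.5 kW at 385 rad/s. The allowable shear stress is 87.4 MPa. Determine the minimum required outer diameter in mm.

23.5 mm

ω = 385 rad/s, so T = P/ω = 75.5×10³ / 385.0 = 196.1 N·m.
For a hollow shaft with d_i/d_o = 0.583: τ_max = 16T/(π d_o³ (1−k⁴)), so d_o = [16T/(π τ_allow (1−k⁴))]^(1/3) = [16·196.1/(π·8.74×10^7·0.8845)]^(1/3) = 0.02346 m.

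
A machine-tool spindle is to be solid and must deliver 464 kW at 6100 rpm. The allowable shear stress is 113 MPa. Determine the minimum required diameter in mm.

32.0 mm

ω = 2π·6100/60 = 638.8 rad/s, so T = P/ω = 464×10³ / 638.8 = 726.4 N·m.
For a solid shaft τ_max = 16T/(πd³), so d = (16T/(π τ_allow))^(1/3) = (16·726.4/(π·1.13×10^8))^(1/3) = 0.03199 m.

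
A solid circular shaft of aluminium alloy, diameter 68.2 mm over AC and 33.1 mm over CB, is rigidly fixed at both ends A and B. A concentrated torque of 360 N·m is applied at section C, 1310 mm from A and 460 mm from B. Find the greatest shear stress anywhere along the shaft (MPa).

6.90 MPa

Compatibility: T_A·a/J_AC = T_B·b/J_CB with T_A + T_B = T₀.
J_AC = 2.12×10^-6 m⁴, J_CB = 1.18×10^-7 m⁴, so T_A = T₀·(J_AC/a)/((J_AC/a)+(J_CB/b)) = 310.9 N·m, T_B = 49.12 N·m.
τ in each portion: τ_AC = 4.99×10^6 Pa, τ_CB = 6.90×10^6 Pa; maximum is in CB.
τ_max = T_CB·r/J = 49.12·0.0166/1.18×10^-7 = 6.899×10^6 Pa.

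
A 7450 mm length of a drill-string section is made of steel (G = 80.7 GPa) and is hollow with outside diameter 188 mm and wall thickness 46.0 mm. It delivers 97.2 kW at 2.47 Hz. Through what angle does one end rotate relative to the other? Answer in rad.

ω = 2π·2.47 = 15.52 rad/s, so T = P/ω = 97.2×10³ / 15.52 = 6263 N·m.
J = π(d_o⁴ − d_i⁴)/32 = π(0.188⁴ − 0.0960⁴)/32 = 1.143×10^-4 m⁴.
θ = T·L/(G·J) = 6263 × 7.45 / (80.7×10⁹ × 1.143×10^-4) = 5.058×10^-3 rad.

0.00506 rad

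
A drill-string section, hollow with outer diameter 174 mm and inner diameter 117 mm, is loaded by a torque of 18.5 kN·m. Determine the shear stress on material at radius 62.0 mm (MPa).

16.0 MPa

J = π(d_o⁴ − d_i⁴)/32 = π(0.174⁴ − 0.117⁴)/32 = 7.159×10^-5 m⁴.
Shear stress varies linearly with radius: τ = T·r/J = 18500 × 0.0620 / 7.159×10^-5 = 1.602×10^7 Pa.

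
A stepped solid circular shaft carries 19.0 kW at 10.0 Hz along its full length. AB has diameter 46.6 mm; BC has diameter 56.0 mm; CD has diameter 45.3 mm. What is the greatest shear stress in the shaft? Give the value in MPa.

ω = 2π·10.0 = 62.83 rad/s, so T = P/ω = 19.0×10³ / 62.83 = 302.4 N·m.
Under the same torque, τ_max = 16T/(πd³) is largest where d is smallest — segment CD (d = 45.3 mm).
τ_max = 16·302.4/(π·(0.0453)³) = 1.657×10^7 Pa.

16.6 MPa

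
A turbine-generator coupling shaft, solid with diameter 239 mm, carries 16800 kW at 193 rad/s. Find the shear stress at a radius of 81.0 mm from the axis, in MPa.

22.0 MPa

ω = 193 rad/s, so T = P/ω = 16800×10³ / 193.0 = 87050 N·m.
J = πd⁴/32 = π(0.239)⁴/32 = 3.203×10^-4 m⁴.
Shear stress varies linearly with radius: τ = T·r/J = 87050 × 0.0810 / 3.203×10^-4 = 2.201×10^7 Pa.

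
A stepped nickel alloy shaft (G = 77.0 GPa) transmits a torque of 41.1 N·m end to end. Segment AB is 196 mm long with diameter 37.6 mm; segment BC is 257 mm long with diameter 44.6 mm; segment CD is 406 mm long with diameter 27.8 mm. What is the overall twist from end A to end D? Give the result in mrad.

4.58 mrad

J_AB = π(0.0376)⁴/32 = 1.96×10^-7 m⁴; J_BC = π(0.0446)⁴/32 = 3.88×10^-7 m⁴; J_CD = π(0.0278)⁴/32 = 5.86×10^-8 m⁴.
θ = (T/G)·Σ L_i/J_i = (41.10/77.0×10⁹)·(0.196/1.96×10^-7 + 0.257/3.88×10^-7 + 0.406/5.86×10^-8) = 4.582×10^-3 rad.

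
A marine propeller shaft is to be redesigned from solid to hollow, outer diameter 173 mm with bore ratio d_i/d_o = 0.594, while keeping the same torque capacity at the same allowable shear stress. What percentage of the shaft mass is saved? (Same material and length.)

Equal τ_max and T ⇒ the solid shaft needs d_s³ = d_o³(1−k⁴), so d_s = 173·(1−0.594⁴)^(1/3) = 165.5 mm.
Area ratio A_h/A_s = d_o²(1−k²)/d_s² = (1−k²)/(1−k⁴)^(2/3) = 0.7071.
Mass saving = 1 − 0.7071 = 29.3 %.

29.3 %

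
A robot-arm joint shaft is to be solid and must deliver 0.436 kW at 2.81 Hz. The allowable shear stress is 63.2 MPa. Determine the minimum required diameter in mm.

12.6 mm

ω = 2π·2.81 = 17.66 rad/s, so T = P/ω = 0.436×10³ / 17.66 = 24.69 N·m.
For a solid shaft τ_max = 16T/(πd³), so d = (16T/(π τ_allow))^(1/3) = (16·24.69/(π·6.32×10^7))^(1/3) = 0.01258 m.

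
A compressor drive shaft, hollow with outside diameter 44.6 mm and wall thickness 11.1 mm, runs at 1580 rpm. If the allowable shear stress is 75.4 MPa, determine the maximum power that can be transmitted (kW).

J = π(d_o⁴ − d_i⁴)/32 = π(0.0446⁴ − 0.0224⁴)/32 = 3.637×10^-7 m⁴.
T_max = τ_allow·J/r = 7.54×10^7 × 3.637×10^-7 / 0.0223 = 1230 N·m.
ω = 2π·1580/60 = 165.5 rad/s, so P_max = T_max·ω = 2.035×10^5 W.

203 kW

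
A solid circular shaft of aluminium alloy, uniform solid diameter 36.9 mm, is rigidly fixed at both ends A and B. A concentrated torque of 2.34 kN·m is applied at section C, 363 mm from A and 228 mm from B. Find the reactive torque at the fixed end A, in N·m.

With uniform GJ and both ends fixed, compatibility θ_AC = θ_CB gives T_A·a = T_B·b, together with T_A + T_B = T₀.
T_A = T₀·b/(a+b) = 2340·228/591.0 = 902.7 N·m; T_B = 1437 N·m.

903 N·m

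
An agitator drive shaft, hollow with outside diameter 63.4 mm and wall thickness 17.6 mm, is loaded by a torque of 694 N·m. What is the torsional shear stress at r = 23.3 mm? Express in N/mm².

10.6 N/mm²

J = π(d_o⁴ − d_i⁴)/32 = π(0.0634⁴ − 0.0282⁴)/32 = 1.524×10^-6 m⁴.
Shear stress varies linearly with radius: τ = T·r/J = 694.0 × 0.0233 / 1.524×10^-6 = 1.061×10^7 Pa.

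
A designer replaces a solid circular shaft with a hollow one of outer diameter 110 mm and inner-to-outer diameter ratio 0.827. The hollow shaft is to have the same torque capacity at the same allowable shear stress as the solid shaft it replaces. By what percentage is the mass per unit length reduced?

51.9 %

Equal τ_max and T ⇒ the solid shaft needs d_s³ = d_o³(1−k⁴), so d_s = 110·(1−0.827⁴)^(1/3) = 89.14 mm.
Area ratio A_h/A_s = d_o²(1−k²)/d_s² = (1−k²)/(1−k⁴)^(2/3) = 0.4813.
Mass saving = 1 − 0.4813 = 51.9 %.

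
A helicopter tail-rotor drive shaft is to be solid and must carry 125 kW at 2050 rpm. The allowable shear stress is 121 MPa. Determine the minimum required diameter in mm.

29.0 mm

ω = 2π·2050/60 = 214.7 rad/s, so T = P/ω = 125×10³ / 214.7 = 582.3 N·m.
For a solid shaft τ_max = 16T/(πd³), so d = (16T/(π τ_allow))^(1/3) = (16·582.3/(π·1.21×10^8))^(1/3) = 0.02905 m.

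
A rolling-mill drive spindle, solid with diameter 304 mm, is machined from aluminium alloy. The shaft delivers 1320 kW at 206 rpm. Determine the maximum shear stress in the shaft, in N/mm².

11.1 N/mm²

ω = 2π·206/60 = 21.57 rad/s, so T = P/ω = 1320×10³ / 21.57 = 61190 N·m.
J = πd⁴/32 = π(0.304)⁴/32 = 8.385×10^-4 m⁴.
τ_max = T·r/J = 61190 × 0.152 / 8.385×10^-4 = 1.109×10^7 Pa.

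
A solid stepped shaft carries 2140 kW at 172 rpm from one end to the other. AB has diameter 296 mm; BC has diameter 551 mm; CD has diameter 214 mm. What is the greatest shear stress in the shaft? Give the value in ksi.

ω = 2π·172/60 = 18.01 rad/s, so T = P/ω = 2140×10³ / 18.01 = 118800 N·m.
Under the same torque, τ_max = 16T/(πd³) is largest where d is smallest — segment CD (d = 214 mm).
τ_max = 16·118800/(π·(0.214)³) = 6.174×10^7 Pa.

8.96 ksi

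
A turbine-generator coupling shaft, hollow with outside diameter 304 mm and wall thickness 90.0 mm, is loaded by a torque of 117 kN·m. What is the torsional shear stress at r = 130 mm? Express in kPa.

18700 kPa

J = π(d_o⁴ − d_i⁴)/32 = π(0.304⁴ − 0.124⁴)/32 = 8.153×10^-4 m⁴.
Shear stress varies linearly with radius: τ = T·r/J = 117000 × 0.130 / 8.153×10^-4 = 1.866×10^7 Pa.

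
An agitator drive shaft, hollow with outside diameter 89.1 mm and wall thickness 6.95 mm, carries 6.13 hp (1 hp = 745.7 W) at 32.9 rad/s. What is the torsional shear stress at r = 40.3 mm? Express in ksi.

ω = 32.9 rad/s, so T = P/ω = 6.13×745.7 / 32.90 = 138.9 N·m.
J = π(d_o⁴ − d_i⁴)/32 = π(0.0891⁴ − 0.0752⁴)/32 = 3.048×10^-6 m⁴.
Shear stress varies linearly with radius: τ = T·r/J = 138.9 × 0.0403 / 3.048×10^-6 = 1.837×10^6 Pa.

0.266 ksi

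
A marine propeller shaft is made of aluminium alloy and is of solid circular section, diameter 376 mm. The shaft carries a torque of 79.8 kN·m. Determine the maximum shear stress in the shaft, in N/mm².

7.65 N/mm²

J = πd⁴/32 = π(0.376)⁴/32 = 1.962×10^-3 m⁴.
τ_max = T·r/J = 79800 × 0.188 / 1.962×10^-3 = 7.646×10^6 Pa.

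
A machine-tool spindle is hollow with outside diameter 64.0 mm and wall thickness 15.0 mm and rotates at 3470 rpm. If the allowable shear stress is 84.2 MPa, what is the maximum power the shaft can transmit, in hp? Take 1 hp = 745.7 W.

J = π(d_o⁴ − d_i⁴)/32 = π(0.0640⁴ − 0.0340⁴)/32 = 1.516×10^-6 m⁴.
T_max = τ_allow·J/r = 8.42×10^7 × 1.516×10^-6 / 0.0320 = 3989 N·m.
ω = 2π·3470/60 = 363.4 rad/s, so P_max = T_max·ω = 1.449×10^6 W.

1940 hp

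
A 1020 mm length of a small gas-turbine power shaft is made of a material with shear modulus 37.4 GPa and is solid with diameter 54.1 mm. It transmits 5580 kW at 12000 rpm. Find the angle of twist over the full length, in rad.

ω = 2π·12000/60 = 1257 rad/s, so T = P/ω = 5580×10³ / 1257 = 4440 N·m.
J = πd⁴/32 = π(0.0541)⁴/32 = 8.410×10^-7 m⁴.
θ = T·L/(G·J) = 4440 × 1.02 / (37.4×10⁹ × 8.410×10^-7) = 0.1440 rad.

0.144 rad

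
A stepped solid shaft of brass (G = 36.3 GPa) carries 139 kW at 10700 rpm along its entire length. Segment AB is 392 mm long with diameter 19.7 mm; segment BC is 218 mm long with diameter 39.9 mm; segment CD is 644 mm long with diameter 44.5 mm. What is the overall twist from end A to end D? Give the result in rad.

0.0993 rad

ω = 2π·10700/60 = 1121 rad/s, so T = P/ω = 139×10³ / 1121 = 124.1 N·m.
J_AB = π(0.0197)⁴/32 = 1.48×10^-8 m⁴; J_BC = π(0.0399)⁴/32 = 2.49×10^-7 m⁴; J_CD = π(0.0445)⁴/32 = 3.85×10^-7 m⁴.
θ = (T/G)·Σ L_i/J_i = (124.1/36.3×10⁹)·(0.392/1.48×10^-8 + 0.218/2.49×10^-7 + 0.644/3.85×10^-7) = 0.09931 rad.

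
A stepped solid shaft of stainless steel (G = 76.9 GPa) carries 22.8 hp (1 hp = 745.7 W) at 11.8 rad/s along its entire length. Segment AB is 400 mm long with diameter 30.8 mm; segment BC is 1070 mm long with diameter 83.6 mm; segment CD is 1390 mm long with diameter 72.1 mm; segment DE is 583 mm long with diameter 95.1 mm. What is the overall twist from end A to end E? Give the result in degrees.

ω = 11.8 rad/s, so T = P/ω = 22.8×745.7 / 11.80 = 1441 N·m.
J_AB = π(0.0308)⁴/32 = 8.83×10^-8 m⁴; J_BC = π(0.0836)⁴/32 = 4.80×10^-6 m⁴; J_CD = π(0.0721)⁴/32 = 2.65×10^-6 m⁴; J_DE = π(0.0951)⁴/32 = 8.03×10^-6 m⁴.
θ = (T/G)·Σ L_i/J_i = (1441/76.9×10⁹)·(0.400/8.83×10^-8 + 1.07/4.80×10^-6 + 1.39/2.65×10^-6 + 0.583/8.03×10^-6) = 0.1002 rad.

5.74°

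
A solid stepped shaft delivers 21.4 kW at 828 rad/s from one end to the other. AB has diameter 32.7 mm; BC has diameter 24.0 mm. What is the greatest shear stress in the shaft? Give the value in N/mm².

ω = 828 rad/s, so T = P/ω = 21.4×10³ / 828.0 = 25.85 N·m.
Under the same torque, τ_max = 16T/(πd³) is largest where d is smallest — segment BC (d = 24.0 mm).
τ_max = 16·25.85/(π·(0.0240)³) = 9.522×10^6 Pa.

9.52 N/mm²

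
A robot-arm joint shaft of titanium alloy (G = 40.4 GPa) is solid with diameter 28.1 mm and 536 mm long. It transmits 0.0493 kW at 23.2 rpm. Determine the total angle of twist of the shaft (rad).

ω = 2π·23.2/60 = 2.429 rad/s, so T = P/ω = 0.0493×10³ / 2.429 = 20.29 N·m.
J = πd⁴/32 = π(0.0281)⁴/32 = 6.121×10^-8 m⁴.
θ = T·L/(G·J) = 20.29 × 0.536 / (40.4×10⁹ × 6.121×10^-8) = 4.398×10^-3 rad.

0.00440 rad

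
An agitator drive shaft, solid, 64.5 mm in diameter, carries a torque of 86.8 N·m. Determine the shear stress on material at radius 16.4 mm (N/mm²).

J = πd⁴/32 = π(0.0645)⁴/32 = 1.699×10^-6 m⁴.
Shear stress varies linearly with radius: τ = T·r/J = 86.80 × 0.0164 / 1.699×10^-6 = 8.378×10^5 Pa.

0.838 N/mm²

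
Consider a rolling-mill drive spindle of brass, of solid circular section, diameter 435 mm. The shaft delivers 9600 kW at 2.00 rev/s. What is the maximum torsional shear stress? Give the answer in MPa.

ω = 2π·2.00 = 12.57 rad/s, so T = P/ω = 9600×10³ / 12.57 = 763900 N·m.
J = πd⁴/32 = π(0.435)⁴/32 = 3.515×10^-3 m⁴.
τ_max = T·r/J = 763900 × 0.217 / 3.515×10^-3 = 4.727×10^7 Pa.

47.3 MPa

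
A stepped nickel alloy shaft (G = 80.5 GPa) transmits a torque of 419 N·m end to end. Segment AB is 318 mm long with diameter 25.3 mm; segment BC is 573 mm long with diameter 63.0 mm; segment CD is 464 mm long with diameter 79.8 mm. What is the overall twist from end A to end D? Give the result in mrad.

43.7 mrad

J_AB = π(0.0253)⁴/32 = 4.02×10^-8 m⁴; J_BC = π(0.0630)⁴/32 = 1.55×10^-6 m⁴; J_CD = π(0.0798)⁴/32 = 3.98×10^-6 m⁴.
θ = (T/G)·Σ L_i/J_i = (419.0/80.5×10⁹)·(0.318/4.02×10^-8 + 0.573/1.55×10^-6 + 0.464/3.98×10^-6) = 0.04368 rad.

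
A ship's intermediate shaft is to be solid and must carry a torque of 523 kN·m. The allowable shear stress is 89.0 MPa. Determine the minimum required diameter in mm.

For a solid shaft τ_max = 16T/(πd³), so d = (16T/(π τ_allow))^(1/3) = (16·523000/(π·8.90×10^7))^(1/3) = 0.3105 m.

310 mm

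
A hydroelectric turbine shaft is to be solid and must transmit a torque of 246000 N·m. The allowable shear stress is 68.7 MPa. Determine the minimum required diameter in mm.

263 mm

For a solid shaft τ_max = 16T/(πd³), so d = (16T/(π τ_allow))^(1/3) = (16·246000/(π·6.87×10^7))^(1/3) = 0.2632 m.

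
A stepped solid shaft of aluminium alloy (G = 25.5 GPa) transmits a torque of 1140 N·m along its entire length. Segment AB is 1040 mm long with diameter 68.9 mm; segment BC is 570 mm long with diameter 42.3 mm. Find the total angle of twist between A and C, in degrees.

J_AB = π(0.0689)⁴/32 = 2.21×10^-6 m⁴; J_BC = π(0.0423)⁴/32 = 3.14×10^-7 m⁴.
θ = (T/G)·Σ L_i/J_i = (1140/25.5×10⁹)·(1.04/2.21×10^-6 + 0.570/3.14×10^-7) = 0.1021 rad.

5.85°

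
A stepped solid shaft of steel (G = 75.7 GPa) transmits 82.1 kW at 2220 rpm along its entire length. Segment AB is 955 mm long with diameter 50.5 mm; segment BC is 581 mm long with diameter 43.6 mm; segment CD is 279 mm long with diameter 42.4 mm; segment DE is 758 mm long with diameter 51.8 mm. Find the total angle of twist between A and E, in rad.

ω = 2π·2220/60 = 232.5 rad/s, so T = P/ω = 82.1×10³ / 232.5 = 353.2 N·m.
J_AB = π(0.0505)⁴/32 = 6.39×10^-7 m⁴; J_BC = π(0.0436)⁴/32 = 3.55×10^-7 m⁴; J_CD = π(0.0424)⁴/32 = 3.17×10^-7 m⁴; J_DE = π(0.0518)⁴/32 = 7.07×10^-7 m⁴.
θ = (T/G)·Σ L_i/J_i = (353.2/75.7×10⁹)·(0.955/6.39×10^-7 + 0.581/3.55×10^-7 + 0.279/3.17×10^-7 + 0.758/7.07×10^-7) = 0.02372 rad.

0.0237 rad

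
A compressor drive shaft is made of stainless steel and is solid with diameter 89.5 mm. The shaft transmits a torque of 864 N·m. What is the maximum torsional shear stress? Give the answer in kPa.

J = πd⁴/32 = π(0.0895)⁴/32 = 6.299×10^-6 m⁴.
τ_max = T·r/J = 864.0 × 0.0447 / 6.299×10^-6 = 6.138×10^6 Pa.

6140 kPa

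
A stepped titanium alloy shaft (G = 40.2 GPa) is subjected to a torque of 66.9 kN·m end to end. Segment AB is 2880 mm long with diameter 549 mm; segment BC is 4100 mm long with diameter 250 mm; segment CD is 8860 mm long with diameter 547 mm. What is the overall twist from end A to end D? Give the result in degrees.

1.15°

J_AB = π(0.549)⁴/32 = 8.92×10^-3 m⁴; J_BC = π(0.250)⁴/32 = 3.83×10^-4 m⁴; J_CD = π(0.547)⁴/32 = 8.79×10^-3 m⁴.
θ = (T/G)·Σ L_i/J_i = (66900/40.2×10⁹)·(2.88/8.92×10^-3 + 4.10/3.83×10^-4 + 8.86/8.79×10^-3) = 0.02001 rad.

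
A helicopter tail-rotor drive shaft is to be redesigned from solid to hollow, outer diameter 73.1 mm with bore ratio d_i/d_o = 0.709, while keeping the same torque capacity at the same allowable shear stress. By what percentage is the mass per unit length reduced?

39.6 %

Equal τ_max and T ⇒ the solid shaft needs d_s³ = d_o³(1−k⁴), so d_s = 73.1·(1−0.709⁴)^(1/3) = 66.34 mm.
Area ratio A_h/A_s = d_o²(1−k²)/d_s² = (1−k²)/(1−k⁴)^(2/3) = 0.6039.
Mass saving = 1 − 0.6039 = 39.6 %.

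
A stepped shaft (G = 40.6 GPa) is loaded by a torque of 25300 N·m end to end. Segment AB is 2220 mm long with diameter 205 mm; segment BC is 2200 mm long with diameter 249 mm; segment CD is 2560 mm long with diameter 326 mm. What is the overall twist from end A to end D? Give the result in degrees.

J_AB = π(0.205)⁴/32 = 1.73×10^-4 m⁴; J_BC = π(0.249)⁴/32 = 3.77×10^-4 m⁴; J_CD = π(0.326)⁴/32 = 1.11×10^-3 m⁴.
θ = (T/G)·Σ L_i/J_i = (25300/40.6×10⁹)·(2.22/1.73×10^-4 + 2.20/3.77×10^-4 + 2.56/1.11×10^-3) = 0.01305 rad.

0.748°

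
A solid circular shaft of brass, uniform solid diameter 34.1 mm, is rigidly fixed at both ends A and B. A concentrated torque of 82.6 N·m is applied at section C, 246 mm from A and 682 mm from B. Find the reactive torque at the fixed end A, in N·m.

60.7 N·m

With uniform GJ and both ends fixed, compatibility θ_AC = θ_CB gives T_A·a = T_B·b, together with T_A + T_B = T₀.
T_A = T₀·b/(a+b) = 82.60·682/928.0 = 60.70 N·m; T_B = 21.90 N·m.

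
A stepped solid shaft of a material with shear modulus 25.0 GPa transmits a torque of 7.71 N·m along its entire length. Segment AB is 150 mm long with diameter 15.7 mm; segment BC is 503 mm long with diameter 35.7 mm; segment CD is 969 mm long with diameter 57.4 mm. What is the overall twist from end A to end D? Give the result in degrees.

J_AB = π(0.0157)⁴/32 = 5.96×10^-9 m⁴; J_BC = π(0.0357)⁴/32 = 1.59×10^-7 m⁴; J_CD = π(0.0574)⁴/32 = 1.07×10^-6 m⁴.
θ = (T/G)·Σ L_i/J_i = (7.710/25.0×10⁹)·(0.150/5.96×10^-9 + 0.503/1.59×10^-7 + 0.969/1.07×10^-6) = 9.009×10^-3 rad.

0.516°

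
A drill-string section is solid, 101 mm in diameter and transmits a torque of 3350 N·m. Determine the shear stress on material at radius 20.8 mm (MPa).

J = πd⁴/32 = π(0.101)⁴/32 = 1.022×10^-5 m⁴.
Shear stress varies linearly with radius: τ = T·r/J = 3350 × 0.0208 / 1.022×10^-5 = 6.821×10^6 Pa.

6.82 MPa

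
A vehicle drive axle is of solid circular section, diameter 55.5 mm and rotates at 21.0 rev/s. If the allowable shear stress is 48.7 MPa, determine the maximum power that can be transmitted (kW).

216 kW

J = πd⁴/32 = π(0.0555)⁴/32 = 9.315×10^-7 m⁴.
T_max = τ_allow·J/r = 4.87×10^7 × 9.315×10^-7 / 0.0278 = 1635 N·m.
ω = 2π·21.0 = 131.9 rad/s, so P_max = T_max·ω = 2.157×10^5 W.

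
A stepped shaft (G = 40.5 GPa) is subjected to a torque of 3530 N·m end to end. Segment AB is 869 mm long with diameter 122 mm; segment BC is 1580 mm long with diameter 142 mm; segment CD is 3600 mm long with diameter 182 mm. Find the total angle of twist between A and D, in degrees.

J_AB = π(0.122)⁴/32 = 2.17×10^-5 m⁴; J_BC = π(0.142)⁴/32 = 3.99×10^-5 m⁴; J_CD = π(0.182)⁴/32 = 1.08×10^-4 m⁴.
θ = (T/G)·Σ L_i/J_i = (3530/40.5×10⁹)·(0.869/2.17×10^-5 + 1.58/3.99×10^-5 + 3.60/1.08×10^-4) = 9.846×10^-3 rad.

0.564°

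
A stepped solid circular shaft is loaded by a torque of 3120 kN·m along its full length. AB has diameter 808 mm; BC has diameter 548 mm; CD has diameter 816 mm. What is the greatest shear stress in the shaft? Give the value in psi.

Under the same torque, τ_max = 16T/(πd³) is largest where d is smallest — segment BC (d = 548 mm).
τ_max = 16·3.120e6/(π·(0.548)³) = 9.656×10^7 Pa.

14000 psi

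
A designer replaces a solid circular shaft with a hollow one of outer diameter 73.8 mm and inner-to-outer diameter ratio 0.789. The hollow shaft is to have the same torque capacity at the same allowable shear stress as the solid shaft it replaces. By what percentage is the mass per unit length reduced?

Equal τ_max and T ⇒ the solid shaft needs d_s³ = d_o³(1−k⁴), so d_s = 73.8·(1−0.789⁴)^(1/3) = 62.67 mm.
Area ratio A_h/A_s = d_o²(1−k²)/d_s² = (1−k²)/(1−k⁴)^(2/3) = 0.5234.
Mass saving = 1 − 0.5234 = 47.7 %.

47.7 %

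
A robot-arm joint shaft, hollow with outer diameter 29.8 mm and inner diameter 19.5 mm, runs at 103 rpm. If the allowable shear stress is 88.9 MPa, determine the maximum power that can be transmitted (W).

J = π(d_o⁴ − d_i⁴)/32 = π(0.0298⁴ − 0.0195⁴)/32 = 6.323×10^-8 m⁴.
T_max = τ_allow·J/r = 8.89×10^7 × 6.323×10^-8 / 0.0149 = 377.2 N·m.
ω = 2π·103/60 = 10.79 rad/s, so P_max = T_max·ω = 4069 W.

4070 W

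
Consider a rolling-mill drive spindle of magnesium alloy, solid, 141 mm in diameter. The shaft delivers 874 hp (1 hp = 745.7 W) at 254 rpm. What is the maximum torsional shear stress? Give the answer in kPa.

ω = 2π·254/60 = 26.60 rad/s, so T = P/ω = 874×745.7 / 26.60 = 24500 N·m.
J = πd⁴/32 = π(0.141)⁴/32 = 3.880×10^-5 m⁴.
τ_max = T·r/J = 24500 × 0.0705 / 3.880×10^-5 = 4.452×10^7 Pa.

44500 kPa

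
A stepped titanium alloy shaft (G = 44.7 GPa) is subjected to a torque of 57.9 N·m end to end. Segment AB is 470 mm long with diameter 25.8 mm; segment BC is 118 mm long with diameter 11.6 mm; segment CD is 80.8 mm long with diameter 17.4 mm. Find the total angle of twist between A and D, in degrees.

J_AB = π(0.0258)⁴/32 = 4.35×10^-8 m⁴; J_BC = π(0.0116)⁴/32 = 1.78×10^-9 m⁴; J_CD = π(0.0174)⁴/32 = 9.00×10^-9 m⁴.
θ = (T/G)·Σ L_i/J_i = (57.90/44.7×10⁹)·(0.470/4.35×10^-8 + 0.118/1.78×10^-9 + 0.0808/9.00×10^-9) = 0.1116 rad.

6.39°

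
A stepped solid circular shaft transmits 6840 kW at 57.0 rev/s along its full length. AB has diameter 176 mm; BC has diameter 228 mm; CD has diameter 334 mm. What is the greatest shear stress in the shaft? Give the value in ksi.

ω = 2π·57.0 = 358.1 rad/s, so T = P/ω = 6840×10³ / 358.1 = 19100 N·m.
Under the same torque, τ_max = 16T/(πd³) is largest where d is smallest — segment AB (d = 176 mm).
τ_max = 16·19100/(π·(0.176)³) = 1.784×10^7 Pa.

2.59 ksi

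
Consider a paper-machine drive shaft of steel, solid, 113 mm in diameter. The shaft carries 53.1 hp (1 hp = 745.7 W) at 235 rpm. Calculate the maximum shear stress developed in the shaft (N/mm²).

5.68 N/mm²

ω = 2π·235/60 = 24.61 rad/s, so T = P/ω = 53.1×745.7 / 24.61 = 1609 N·m.
J = πd⁴/32 = π(0.113)⁴/32 = 1.601×10^-5 m⁴.
τ_max = T·r/J = 1609 × 0.0565 / 1.601×10^-5 = 5.679×10^6 Pa.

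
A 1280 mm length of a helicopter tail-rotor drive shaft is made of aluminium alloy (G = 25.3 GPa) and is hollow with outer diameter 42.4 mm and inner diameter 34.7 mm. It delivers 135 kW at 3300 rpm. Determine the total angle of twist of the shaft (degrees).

ω = 2π·3300/60 = 345.6 rad/s, so T = P/ω = 135×10³ / 345.6 = 390.7 N·m.
J = π(d_o⁴ − d_i⁴)/32 = π(0.0424⁴ − 0.0347⁴)/32 = 1.750×10^-7 m⁴.
θ = T·L/(G·J) = 390.7 × 1.28 / (25.3×10⁹ × 1.750×10^-7) = 0.1130 rad.

6.47°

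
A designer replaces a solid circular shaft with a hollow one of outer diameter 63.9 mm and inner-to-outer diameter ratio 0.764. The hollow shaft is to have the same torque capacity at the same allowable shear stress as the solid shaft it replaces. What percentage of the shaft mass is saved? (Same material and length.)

45.0 %

Equal τ_max and T ⇒ the solid shaft needs d_s³ = d_o³(1−k⁴), so d_s = 63.9·(1−0.764⁴)^(1/3) = 55.62 mm.
Area ratio A_h/A_s = d_o²(1−k²)/d_s² = (1−k²)/(1−k⁴)^(2/3) = 0.5496.
Mass saving = 1 − 0.5496 = 45.0 %.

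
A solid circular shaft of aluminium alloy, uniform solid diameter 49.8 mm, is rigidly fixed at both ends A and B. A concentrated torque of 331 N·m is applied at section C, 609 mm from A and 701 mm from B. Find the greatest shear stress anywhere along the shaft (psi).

With uniform GJ and both ends fixed, compatibility θ_AC = θ_CB gives T_A·a = T_B·b, together with T_A + T_B = T₀.
T_A = T₀·b/(a+b) = 331.0·701/1310 = 177.1 N·m; T_B = 153.9 N·m.
τ in each portion: τ_AC = 7.30×10^6 Pa, τ_CB = 6.35×10^6 Pa; maximum is in AC.
τ_max = T_AC·r/J = 177.1·0.0249/6.04×10^-7 = 7.304×10^6 Pa.

1060 psi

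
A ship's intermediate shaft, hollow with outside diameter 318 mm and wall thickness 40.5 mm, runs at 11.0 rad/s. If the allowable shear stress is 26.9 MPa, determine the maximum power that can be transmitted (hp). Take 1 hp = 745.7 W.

1730 hp

J = π(d_o⁴ − d_i⁴)/32 = π(0.318⁴ − 0.237⁴)/32 = 6.942×10^-4 m⁴.
T_max = τ_allow·J/r = 2.69×10^7 × 6.942×10^-4 / 0.159 = 117400 N·m.
ω = 11.0 rad/s, so P_max = T_max·ω = 1.292×10^6 W.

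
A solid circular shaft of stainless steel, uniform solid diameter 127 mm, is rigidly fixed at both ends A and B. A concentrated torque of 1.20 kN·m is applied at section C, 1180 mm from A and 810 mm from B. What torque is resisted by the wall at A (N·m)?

With uniform GJ and both ends fixed, compatibility θ_AC = θ_CB gives T_A·a = T_B·b, together with T_A + T_B = T₀.
T_A = T₀·b/(a+b) = 1200·810/1990 = 488.4 N·m; T_B = 711.6 N·m.

488 N·m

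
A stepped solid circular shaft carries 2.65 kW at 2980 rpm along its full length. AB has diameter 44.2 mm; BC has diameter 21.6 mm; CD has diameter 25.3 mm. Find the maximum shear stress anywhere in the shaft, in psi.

622 psi

ω = 2π·2980/60 = 312.1 rad/s, so T = P/ω = 2.65×10³ / 312.1 = 8.492 N·m.
Under the same torque, τ_max = 16T/(πd³) is largest where d is smallest — segment BC (d = 21.6 mm).
τ_max = 16·8.492/(π·(0.0216)³) = 4.292×10^6 Pa.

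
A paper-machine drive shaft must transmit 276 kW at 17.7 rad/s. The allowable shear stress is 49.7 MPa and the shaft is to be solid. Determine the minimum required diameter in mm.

117 mm

ω = 17.7 rad/s, so T = P/ω = 276×10³ / 17.70 = 15590 N·m.
For a solid shaft τ_max = 16T/(πd³), so d = (16T/(π τ_allow))^(1/3) = (16·15590/(π·4.97×10^7))^(1/3) = 0.1169 m.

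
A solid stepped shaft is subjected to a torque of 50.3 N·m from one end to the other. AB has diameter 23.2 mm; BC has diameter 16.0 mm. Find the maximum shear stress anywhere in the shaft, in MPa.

62.5 MPa

Under the same torque, τ_max = 16T/(πd³) is largest where d is smallest — segment BC (d = 16.0 mm).
τ_max = 16·50.30/(π·(0.0160)³) = 6.254×10^7 Pa.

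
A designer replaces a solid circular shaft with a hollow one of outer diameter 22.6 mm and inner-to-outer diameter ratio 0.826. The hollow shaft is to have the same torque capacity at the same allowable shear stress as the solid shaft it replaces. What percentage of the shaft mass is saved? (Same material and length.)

51.8 %

Equal τ_max and T ⇒ the solid shaft needs d_s³ = d_o³(1−k⁴), so d_s = 22.6·(1−0.826⁴)^(1/3) = 18.34 mm.
Area ratio A_h/A_s = d_o²(1−k²)/d_s² = (1−k²)/(1−k⁴)^(2/3) = 0.4824.
Mass saving = 1 − 0.4824 = 51.8 %.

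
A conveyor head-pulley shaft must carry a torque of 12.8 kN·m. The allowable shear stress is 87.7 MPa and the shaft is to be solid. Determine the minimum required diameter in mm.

For a solid shaft τ_max = 16T/(πd³), so d = (16T/(π τ_allow))^(1/3) = (16·12800/(π·8.77×10^7))^(1/3) = 0.09059 m.

90.6 mm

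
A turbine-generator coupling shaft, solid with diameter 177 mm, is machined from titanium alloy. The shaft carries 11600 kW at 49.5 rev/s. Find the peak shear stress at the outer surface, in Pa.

3.43e7 Pa

ω = 2π·49.5 = 311.0 rad/s, so T = P/ω = 11600×10³ / 311.0 = 37300 N·m.
J = πd⁴/32 = π(0.177)⁴/32 = 9.636×10^-5 m⁴.
τ_max = T·r/J = 37300 × 0.0885 / 9.636×10^-5 = 3.425×10^7 Pa.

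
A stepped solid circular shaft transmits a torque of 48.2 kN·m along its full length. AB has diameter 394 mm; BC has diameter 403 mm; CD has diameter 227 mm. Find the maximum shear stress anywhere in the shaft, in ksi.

Under the same torque, τ_max = 16T/(πd³) is largest where d is smallest — segment CD (d = 227 mm).
τ_max = 16·48200/(π·(0.227)³) = 2.099×10^7 Pa.

3.04 ksi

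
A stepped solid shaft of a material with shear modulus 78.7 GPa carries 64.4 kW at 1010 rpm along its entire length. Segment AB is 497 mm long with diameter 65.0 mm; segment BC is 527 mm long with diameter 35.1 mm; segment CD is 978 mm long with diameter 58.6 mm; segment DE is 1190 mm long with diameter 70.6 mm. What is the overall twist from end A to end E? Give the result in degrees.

ω = 2π·1010/60 = 105.8 rad/s, so T = P/ω = 64.4×10³ / 105.8 = 608.9 N·m.
J_AB = π(0.0650)⁴/32 = 1.75×10^-6 m⁴; J_BC = π(0.0351)⁴/32 = 1.49×10^-7 m⁴; J_CD = π(0.0586)⁴/32 = 1.16×10^-6 m⁴; J_DE = π(0.0706)⁴/32 = 2.44×10^-6 m⁴.
θ = (T/G)·Σ L_i/J_i = (608.9/78.7×10⁹)·(0.497/1.75×10^-6 + 0.527/1.49×10^-7 + 0.978/1.16×10^-6 + 1.19/2.44×10^-6) = 0.03987 rad.

2.28°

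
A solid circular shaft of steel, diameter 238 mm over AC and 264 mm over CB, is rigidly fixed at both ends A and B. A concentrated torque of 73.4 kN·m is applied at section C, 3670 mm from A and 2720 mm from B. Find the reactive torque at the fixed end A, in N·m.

Compatibility: T_A·a/J_AC = T_B·b/J_CB with T_A + T_B = T₀.
J_AC = 3.15×10^-4 m⁴, J_CB = 4.77×10^-4 m⁴, so T_A = T₀·(J_AC/a)/((J_AC/a)+(J_CB/b)) = 24120 N·m, T_B = 49280 N·m.

24100 N·m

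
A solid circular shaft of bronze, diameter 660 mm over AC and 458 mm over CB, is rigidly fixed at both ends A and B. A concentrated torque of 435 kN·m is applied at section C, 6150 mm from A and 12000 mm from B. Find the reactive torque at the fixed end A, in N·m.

389000 N·m

Compatibility: T_A·a/J_AC = T_B·b/J_CB with T_A + T_B = T₀.
J_AC = 0.0186 m⁴, J_CB = 4.32×10^-3 m⁴, so T_A = T₀·(J_AC/a)/((J_AC/a)+(J_CB/b)) = 388800 N·m, T_B = 46210 N·m.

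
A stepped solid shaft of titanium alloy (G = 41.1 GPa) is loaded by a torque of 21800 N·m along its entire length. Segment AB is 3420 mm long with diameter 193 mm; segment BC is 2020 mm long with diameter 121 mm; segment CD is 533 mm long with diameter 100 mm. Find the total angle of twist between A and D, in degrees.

J_AB = π(0.193)⁴/32 = 1.36×10^-4 m⁴; J_BC = π(0.121)⁴/32 = 2.10×10^-5 m⁴; J_CD = π(0.100)⁴/32 = 9.82×10^-6 m⁴.
θ = (T/G)·Σ L_i/J_i = (21800/41.1×10⁹)·(3.42/1.36×10^-4 + 2.02/2.10×10^-5 + 0.533/9.82×10^-6) = 0.09303 rad.

5.33°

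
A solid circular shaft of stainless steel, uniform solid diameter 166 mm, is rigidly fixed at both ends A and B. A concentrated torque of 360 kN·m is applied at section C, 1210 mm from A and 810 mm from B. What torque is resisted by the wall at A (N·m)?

With uniform GJ and both ends fixed, compatibility θ_AC = θ_CB gives T_A·a = T_B·b, together with T_A + T_B = T₀.
T_A = T₀·b/(a+b) = 360000·810/2020 = 144400 N·m; T_B = 215600 N·m.

144000 N·m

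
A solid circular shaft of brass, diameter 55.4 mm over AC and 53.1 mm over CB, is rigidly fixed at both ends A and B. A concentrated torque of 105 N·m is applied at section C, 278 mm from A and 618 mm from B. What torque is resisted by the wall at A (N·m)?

76.1 N·m

Compatibility: T_A·a/J_AC = T_B·b/J_CB with T_A + T_B = T₀.
J_AC = 9.25×10^-7 m⁴, J_CB = 7.81×10^-7 m⁴, so T_A = T₀·(J_AC/a)/((J_AC/a)+(J_CB/b)) = 76.11 N·m, T_B = 28.89 N·m.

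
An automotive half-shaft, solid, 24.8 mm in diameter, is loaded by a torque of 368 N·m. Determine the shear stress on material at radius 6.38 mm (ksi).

9.17 ksi

J = πd⁴/32 = π(0.0248)⁴/32 = 3.714×10^-8 m⁴.
Shear stress varies linearly with radius: τ = T·r/J = 368.0 × 0.00638 / 3.714×10^-8 = 6.322×10^7 Pa.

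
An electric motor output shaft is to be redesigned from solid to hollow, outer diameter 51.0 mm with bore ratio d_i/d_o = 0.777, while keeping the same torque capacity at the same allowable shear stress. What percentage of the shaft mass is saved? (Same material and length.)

46.4 %

Equal τ_max and T ⇒ the solid shaft needs d_s³ = d_o³(1−k⁴), so d_s = 51.0·(1−0.777⁴)^(1/3) = 43.85 mm.
Area ratio A_h/A_s = d_o²(1−k²)/d_s² = (1−k²)/(1−k⁴)^(2/3) = 0.5361.
Mass saving = 1 − 0.5361 = 46.4 %.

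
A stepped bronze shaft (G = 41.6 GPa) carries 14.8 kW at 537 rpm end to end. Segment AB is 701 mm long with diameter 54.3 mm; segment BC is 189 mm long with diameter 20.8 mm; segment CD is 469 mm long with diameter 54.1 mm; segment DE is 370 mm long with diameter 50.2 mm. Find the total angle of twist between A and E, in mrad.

ω = 2π·537/60 = 56.23 rad/s, so T = P/ω = 14.8×10³ / 56.23 = 263.2 N·m.
J_AB = π(0.0543)⁴/32 = 8.53×10^-7 m⁴; J_BC = π(0.0208)⁴/32 = 1.84×10^-8 m⁴; J_CD = π(0.0541)⁴/32 = 8.41×10^-7 m⁴; J_DE = π(0.0502)⁴/32 = 6.23×10^-7 m⁴.
θ = (T/G)·Σ L_i/J_i = (263.2/41.6×10⁹)·(0.701/8.53×10^-7 + 0.189/1.84×10^-8 + 0.469/8.41×10^-7 + 0.370/6.23×10^-7) = 0.07755 rad.

77.5 mrad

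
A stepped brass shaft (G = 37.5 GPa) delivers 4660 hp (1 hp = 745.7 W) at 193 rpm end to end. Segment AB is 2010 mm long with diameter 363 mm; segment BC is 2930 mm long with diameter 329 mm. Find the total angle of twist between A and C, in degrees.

ω = 2π·193/60 = 20.21 rad/s, so T = P/ω = 4660×745.7 / 20.21 = 171900 N·m.
J_AB = π(0.363)⁴/32 = 1.70×10^-3 m⁴; J_BC = π(0.329)⁴/32 = 1.15×10^-3 m⁴.
θ = (T/G)·Σ L_i/J_i = (171900/37.5×10⁹)·(2.01/1.70×10^-3 + 2.93/1.15×10^-3) = 0.01709 rad.

0.979°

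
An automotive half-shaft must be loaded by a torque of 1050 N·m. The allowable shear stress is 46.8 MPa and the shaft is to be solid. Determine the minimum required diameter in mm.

For a solid shaft τ_max = 16T/(πd³), so d = (16T/(π τ_allow))^(1/3) = (16·1050/(π·4.68×10^7))^(1/3) = 0.04853 m.

48.5 mm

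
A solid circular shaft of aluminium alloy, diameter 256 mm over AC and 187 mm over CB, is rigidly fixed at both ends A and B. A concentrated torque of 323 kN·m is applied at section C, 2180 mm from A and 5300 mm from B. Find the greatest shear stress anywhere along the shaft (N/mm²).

Compatibility: T_A·a/J_AC = T_B·b/J_CB with T_A + T_B = T₀.
J_AC = 4.22×10^-4 m⁴, J_CB = 1.20×10^-4 m⁴, so T_A = T₀·(J_AC/a)/((J_AC/a)+(J_CB/b)) = 289100 N·m, T_B = 33860 N·m.
τ in each portion: τ_AC = 8.78×10^7 Pa, τ_CB = 2.64×10^7 Pa; maximum is in AC.
τ_max = T_AC·r/J = 289100·0.128/4.22×10^-4 = 8.777×10^7 Pa.

87.8 N/mm²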